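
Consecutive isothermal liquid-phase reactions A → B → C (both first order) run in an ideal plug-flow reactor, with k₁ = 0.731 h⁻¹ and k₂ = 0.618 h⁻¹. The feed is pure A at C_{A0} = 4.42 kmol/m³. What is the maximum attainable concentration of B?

At the optimum, C_{B,max}/C_{A0} = (k₁/k₂)^[k₂/(k₂−k₁)].
= (0.731/0.618)^(0.618/(0.618−0.731)) = (1.183)^(-5.469) = 0.3992.
C_{B,max} = 0.3992×4.42 = 1.76 kmol/m³.

1.76 kmol/m³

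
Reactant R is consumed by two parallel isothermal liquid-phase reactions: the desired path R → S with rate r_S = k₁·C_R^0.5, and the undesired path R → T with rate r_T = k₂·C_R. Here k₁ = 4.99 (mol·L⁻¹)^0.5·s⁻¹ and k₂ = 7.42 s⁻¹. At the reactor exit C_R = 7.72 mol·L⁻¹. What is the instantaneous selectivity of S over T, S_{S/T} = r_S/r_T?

0.242

S_{S/T} = r_S/r_T = (k₁·C_R^0.5)/(k₂·C_R) = (k₁/k₂)·C_R^-0.5.
= (4.99×7.720^0.5) / (7.42×7.720) = 13.86/57.28 = 0.242.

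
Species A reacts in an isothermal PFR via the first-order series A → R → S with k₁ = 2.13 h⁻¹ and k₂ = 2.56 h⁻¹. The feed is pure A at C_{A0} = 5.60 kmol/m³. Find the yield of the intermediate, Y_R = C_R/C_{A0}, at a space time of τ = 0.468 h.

Solving the coupled first-order balances gives C_R(τ) = [k₁/(k₂−k₁)]·C_{A0}·(e^(−k₁τ) − e^(−k₂τ)).
e^(−k₁τ) = e^(−2.13×0.468) = e^(−0.9968) = 0.3690; e^(−k₂τ) = e^(−1.198) = 0.3018.
C_R = 2.13×5.60/(2.56−2.13) × (0.3690−0.3018) = 27.74×0.06727 = 1.866 kmol/m³.
Y_R = C_R/C_{A0} = 1.866/5.60 = 0.333.

0.333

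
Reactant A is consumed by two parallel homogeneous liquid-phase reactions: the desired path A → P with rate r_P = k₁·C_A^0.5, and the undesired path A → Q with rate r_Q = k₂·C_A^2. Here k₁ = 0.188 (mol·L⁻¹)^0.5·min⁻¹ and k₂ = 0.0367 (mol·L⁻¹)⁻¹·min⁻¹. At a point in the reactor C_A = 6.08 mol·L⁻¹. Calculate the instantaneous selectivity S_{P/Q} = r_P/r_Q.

S_{P/Q} = r_P/r_Q = (k₁·C_A^0.5)/(k₂·C_A^2) = (k₁/k₂)·C_A^-1.5.
= (0.188×6.080^0.5) / (0.0367×6.080^2) = 0.4636/1.357 = 0.342.
The undesired path is higher order in A, so low C_A (CSTR or dilute feed) favours P.

0.342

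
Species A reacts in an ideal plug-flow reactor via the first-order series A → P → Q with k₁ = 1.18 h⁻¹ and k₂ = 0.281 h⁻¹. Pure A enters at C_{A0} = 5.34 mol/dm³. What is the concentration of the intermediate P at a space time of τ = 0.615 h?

The intermediate concentration in a first-order A→B→C sequence is C_P = k₁C_{A0}(e^(−k₁τ) − e^(−k₂τ))/(k₂−k₁).
e^(−k₁τ) = e^(−1.18×0.615) = e^(−0.7257) = 0.4840; e^(−k₂τ) = e^(−0.1728) = 0.8413.
C_P = 1.18×5.34/(0.281−1.18) × (0.4840−0.8413) = (-7.009)×(-0.3573) = 2.504 mol/dm³.

2.50 mol/dm³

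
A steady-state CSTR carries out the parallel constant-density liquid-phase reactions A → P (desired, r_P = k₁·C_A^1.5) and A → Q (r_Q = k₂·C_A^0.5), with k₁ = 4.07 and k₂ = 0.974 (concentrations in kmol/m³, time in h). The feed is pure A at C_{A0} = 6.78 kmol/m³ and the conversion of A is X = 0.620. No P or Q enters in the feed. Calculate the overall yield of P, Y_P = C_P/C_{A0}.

0.567

Exit C_A = C_{A0}(1−X) = 6.78×0.380 = 2.576 kmol/m³.
In a CSTR the entire volume is at exit conditions, so r_P = 4.07×2.576^1.5 = 16.83 and r_Q = 0.974×2.576^0.5 = 1.563.
Fraction of consumed A going to P: r_P/(r_P+r_Q) = 0.9150.
C_P = 0.9150·C_{A0}·X = 0.9150×6.78×0.620 = 3.85 kmol/m³; Y_P = C_P/C_{A0} = 0.567.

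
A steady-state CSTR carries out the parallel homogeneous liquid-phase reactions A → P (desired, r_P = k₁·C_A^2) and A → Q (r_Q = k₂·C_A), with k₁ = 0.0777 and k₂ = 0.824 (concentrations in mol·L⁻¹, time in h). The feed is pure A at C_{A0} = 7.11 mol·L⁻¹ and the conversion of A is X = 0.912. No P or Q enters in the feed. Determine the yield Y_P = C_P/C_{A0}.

Exit C_A = C_{A0}(1−X) = 7.11×0.0880 = 0.6257 mol·L⁻¹.
In a CSTR the entire volume is at exit conditions, so r_P = 0.0777×0.6257^2 = 0.03042 and r_Q = 0.824×0.6257 = 0.5156.
Fraction of consumed A going to P: r_P/(r_P+r_Q) = 0.05571.
C_P = 0.05571·C_{A0}·X = 0.05571×7.11×0.912 = 0.361 mol·L⁻¹; Y_P = C_P/C_{A0} = 0.0508.

0.0508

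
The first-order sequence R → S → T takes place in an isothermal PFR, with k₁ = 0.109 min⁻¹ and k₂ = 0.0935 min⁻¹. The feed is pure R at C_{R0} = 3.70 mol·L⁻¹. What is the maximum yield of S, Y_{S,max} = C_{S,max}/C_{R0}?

0.396

At the optimum, C_{S,max}/C_{R0} = (k₁/k₂)^[k₂/(k₂−k₁)].
= (0.109/0.0935)^(0.0935/(0.0935−0.109)) = (1.166)^(-6.032) = 0.3964.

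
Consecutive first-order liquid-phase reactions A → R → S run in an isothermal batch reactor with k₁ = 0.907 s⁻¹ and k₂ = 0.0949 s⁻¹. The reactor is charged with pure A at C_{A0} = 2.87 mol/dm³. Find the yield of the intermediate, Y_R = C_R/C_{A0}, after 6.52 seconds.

0.599

Solving the coupled first-order balances gives C_R(t) = [k₁/(k₂−k₁)]·C_{A0}·(e^(−k₁t) − e^(−k₂t)).
e^(−k₁t) = e^(−0.907×6.52) = e^(−5.914) = 0.002702; e^(−k₂t) = e^(−0.6187) = 0.5386.
C_R = 0.907×2.87/(0.0949−0.907) × (0.002702−0.5386) = (-3.205)×(-0.5359) = 1.718 mol/dm³.
Y_R = C_R/C_{A0} = 1.718/2.87 = 0.599.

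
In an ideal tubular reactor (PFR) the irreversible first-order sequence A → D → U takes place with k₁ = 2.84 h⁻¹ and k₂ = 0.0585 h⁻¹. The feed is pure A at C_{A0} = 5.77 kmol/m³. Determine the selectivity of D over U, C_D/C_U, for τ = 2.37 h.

For first-order series with pure A initially, C_D(τ) = k₁C_{A0}/(k₂−k₁)·(e^(−k₁τ) − e^(−k₂τ)).
e^(−k₁τ) = e^(−2.84×2.37) = e^(−6.731) = 0.001194; e^(−k₂τ) = e^(−0.1386) = 0.8705.
C_D = 2.84×5.77/(0.0585−2.84) × (0.001194−0.8705) = (-5.891)×(-0.8693) = 5.122 kmol/m³.
C_A = C_{A0}e^(−k₁τ) = 0.006887 kmol/m³, so C_U = C_{A0}−C_A−C_D = 0.6415 kmol/m³; C_D/C_U = 7.98.

7.98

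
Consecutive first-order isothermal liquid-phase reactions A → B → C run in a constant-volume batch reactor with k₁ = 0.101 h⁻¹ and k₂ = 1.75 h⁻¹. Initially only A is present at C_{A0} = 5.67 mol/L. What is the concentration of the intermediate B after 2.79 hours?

Solving the coupled first-order balances gives C_B(t) = [k₁/(k₂−k₁)]·C_{A0}·(e^(−k₁t) − e^(−k₂t)).
e^(−k₁t) = e^(−0.101×2.79) = e^(−0.2818) = 0.7544; e^(−k₂t) = e^(−4.883) = 0.007578.
C_B = 0.101×5.67/(1.75−0.101) × (0.7544−0.007578) = 0.3473×0.7469 = 0.2594 mol/L.

0.259 mol/L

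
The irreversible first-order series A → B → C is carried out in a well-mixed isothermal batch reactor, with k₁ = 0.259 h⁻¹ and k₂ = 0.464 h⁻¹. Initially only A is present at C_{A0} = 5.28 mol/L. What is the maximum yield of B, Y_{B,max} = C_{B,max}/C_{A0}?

For a first-order series the maximum intermediate yield is C_{B,max}/C_{A0} = (k₁/k₂)^[k₂/(k₂−k₁)].
= (0.259/0.464)^(0.464/(0.464−0.259)) = (0.5582)^(2.263) = 0.2672.

0.267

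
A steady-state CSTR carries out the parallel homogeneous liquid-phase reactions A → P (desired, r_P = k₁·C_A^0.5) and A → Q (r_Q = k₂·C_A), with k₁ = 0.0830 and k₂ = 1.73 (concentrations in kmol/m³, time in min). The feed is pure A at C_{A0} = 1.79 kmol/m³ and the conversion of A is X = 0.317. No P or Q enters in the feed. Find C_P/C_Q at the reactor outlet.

Exit C_A = C_{A0}(1−X) = 1.79×0.683 = 1.223 kmol/m³.
Rates in a CSTR are evaluated at the outlet concentration: r_P = 0.0830×1.223^0.5 = 0.09177, r_Q = 1.73×1.223 = 2.115.
Overall selectivity = C_P/C_Q = r_Pτ/(r_Qτ) = r_P/r_Q = 0.0434.

0.0434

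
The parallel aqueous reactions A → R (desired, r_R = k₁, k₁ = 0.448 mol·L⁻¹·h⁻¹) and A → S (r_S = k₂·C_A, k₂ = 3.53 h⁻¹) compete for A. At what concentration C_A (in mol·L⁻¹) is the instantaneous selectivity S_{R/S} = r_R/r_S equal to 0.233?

0.545 mol·L⁻¹

S_{R/S} = (k₁/k₂)·C_A⁻¹ ⇒ C_A = (S·k₂/k₁)^(-1).
= (0.233×3.53/0.448)^(-1) = (1.836)^(-1) = 0.545 mol·L⁻¹.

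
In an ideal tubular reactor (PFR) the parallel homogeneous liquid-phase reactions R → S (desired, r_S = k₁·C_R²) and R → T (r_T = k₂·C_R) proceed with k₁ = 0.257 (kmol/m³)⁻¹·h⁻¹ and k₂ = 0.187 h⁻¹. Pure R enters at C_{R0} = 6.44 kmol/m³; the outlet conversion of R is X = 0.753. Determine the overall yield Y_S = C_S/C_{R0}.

0.625

C_R = C_{R0}(1−X) = 1.591 kmol/m³.
Along a PFR/batch, dC_T/dC_R = −r_T/(r_S+r_T) = −k₂/(k₂+k₁·C_R).
Integrating from C_{R0} to C_R: C_T = (0.187/0.257)·ln[(0.187+0.257·6.44)/(0.187+0.257·1.59)] = 0.7276·ln(1.842/0.5958) = 0.8213 kmol/m³.
Then C_S = (C_{R0}−C_R) − C_T = 4.849 − 0.8213 = 4.028 kmol/m³.
Y_S = C_S/C_{R0} = 4.028/6.44 = 0.625.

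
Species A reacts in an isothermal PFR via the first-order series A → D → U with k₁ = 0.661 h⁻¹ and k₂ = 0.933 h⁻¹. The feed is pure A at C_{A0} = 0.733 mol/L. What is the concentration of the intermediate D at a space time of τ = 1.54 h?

The intermediate concentration in a first-order A→B→C sequence is C_D = k₁C_{A0}(e^(−k₁τ) − e^(−k₂τ))/(k₂−k₁).
e^(−k₁τ) = e^(−0.661×1.54) = e^(−1.018) = 0.3613; e^(−k₂τ) = e^(−1.437) = 0.2377.
C_D = 0.661×0.733/(0.933−0.661) × (0.3613−0.2377) = 1.781×0.1237 = 0.2203 mol/L.

0.220 mol/L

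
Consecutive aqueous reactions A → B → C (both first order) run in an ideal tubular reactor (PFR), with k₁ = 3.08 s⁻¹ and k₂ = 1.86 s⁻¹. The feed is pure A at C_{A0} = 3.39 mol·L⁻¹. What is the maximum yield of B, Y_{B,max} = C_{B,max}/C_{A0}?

Evaluating C_B at τ_opt = ln(k₂/k₁)/(k₂−k₁) gives C_{B,max}/C_{A0} = (k₁/k₂)^[k₂/(k₂−k₁)].
= (3.08/1.86)^(1.86/(1.86−3.08)) = (1.656)^(-1.525) = 0.4635.

0.464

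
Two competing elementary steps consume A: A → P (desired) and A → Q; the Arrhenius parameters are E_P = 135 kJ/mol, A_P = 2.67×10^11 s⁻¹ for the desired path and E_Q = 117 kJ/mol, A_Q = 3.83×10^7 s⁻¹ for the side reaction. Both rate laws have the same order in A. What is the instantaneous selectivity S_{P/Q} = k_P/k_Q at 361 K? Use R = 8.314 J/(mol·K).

17.3

Since both paths have the same order in A, the concentration cancels and S_{P/Q} = k_P/k_Q = (A_P/A_Q)·exp[(E_Q−E_P)/(RT)].
(E_Q−E_P)/(RT) = (117−135)×10³/(8.314×361) = -18000/3001 = -5.997.
k_P/k_Q = (2.67×10^11/3.83×10^7)·exp(-5.997) = 6971 × 0.002485 = 17.3.
Since E_P > E_Q, raising the temperature improves selectivity toward P.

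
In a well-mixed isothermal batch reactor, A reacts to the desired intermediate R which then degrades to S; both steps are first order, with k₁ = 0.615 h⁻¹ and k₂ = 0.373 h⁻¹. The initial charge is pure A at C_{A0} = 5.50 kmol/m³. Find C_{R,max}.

2.54 kmol/m³

Evaluating C_R at t_opt = ln(k₂/k₁)/(k₂−k₁) gives C_{R,max}/C_{A0} = (k₁/k₂)^[k₂/(k₂−k₁)].
= (0.615/0.373)^(0.373/(0.373−0.615)) = (1.649)^(-1.541) = 0.4627.
C_{R,max} = 0.4627×5.50 = 2.54 kmol/m³.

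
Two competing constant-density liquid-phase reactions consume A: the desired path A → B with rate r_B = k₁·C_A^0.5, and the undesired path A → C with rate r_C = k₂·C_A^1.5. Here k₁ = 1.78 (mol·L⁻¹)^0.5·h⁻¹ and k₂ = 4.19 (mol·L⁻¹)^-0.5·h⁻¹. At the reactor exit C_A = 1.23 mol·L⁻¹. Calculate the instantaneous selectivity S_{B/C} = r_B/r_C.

0.345

S_{B/C} = r_B/r_C = (k₁·C_A^0.5)/(k₂·C_A^1.5) = (k₁/k₂)·C_A⁻¹.
= (1.78×1.230^0.5) / (4.19×1.230^1.5) = 1.974/5.716 = 0.345.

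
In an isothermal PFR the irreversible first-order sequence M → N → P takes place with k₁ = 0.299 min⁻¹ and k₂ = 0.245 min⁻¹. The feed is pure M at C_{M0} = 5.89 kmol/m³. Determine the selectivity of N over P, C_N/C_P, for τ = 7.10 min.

The intermediate concentration in a first-order A→B→C sequence is C_N = k₁C_{M0}(e^(−k₁τ) − e^(−k₂τ))/(k₂−k₁).
e^(−k₁τ) = e^(−0.299×7.10) = e^(−2.123) = 0.1197; e^(−k₂τ) = e^(−1.739) = 0.1756.
C_N = 0.299×5.89/(0.245−0.299) × (0.1197−0.1756) = (-32.61)×(-0.05592) = 1.824 kmol/m³.
C_M = C_{M0}e^(−k₁τ) = 0.7049 kmol/m³, so C_P = C_{M0}−C_M−C_N = 3.361 kmol/m³; C_N/C_P = 0.543.

0.543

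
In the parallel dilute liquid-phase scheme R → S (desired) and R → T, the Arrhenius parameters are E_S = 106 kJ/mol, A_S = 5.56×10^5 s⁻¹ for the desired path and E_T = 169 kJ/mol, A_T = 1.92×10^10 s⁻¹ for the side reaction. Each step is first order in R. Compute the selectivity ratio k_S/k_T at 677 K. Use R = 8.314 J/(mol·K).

Since both paths have the same order in R, the concentration cancels and S_{S/T} = k_S/k_T = (A_S/A_T)·exp[(E_T−E_S)/(RT)].
(E_T−E_S)/(RT) = (169−106)×10³/(8.314×677) = 63000/5629 = 11.19.
k_S/k_T = (5.56×10^5/1.92×10^10)·exp(11.19) = 2.896×10^-5 × 72612 = 2.10.

2.10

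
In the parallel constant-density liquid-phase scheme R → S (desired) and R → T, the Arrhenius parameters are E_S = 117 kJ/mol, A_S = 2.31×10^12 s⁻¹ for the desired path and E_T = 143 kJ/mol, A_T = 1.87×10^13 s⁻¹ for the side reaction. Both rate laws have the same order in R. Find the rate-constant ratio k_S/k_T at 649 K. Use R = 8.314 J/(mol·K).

15.3

k_S/k_T = (A_S/A_T)·exp[−(E_S−E_T)/(RT)] = (A_S/A_T)·exp[(E_T−E_S)/(RT)].
(E_T−E_S)/(RT) = (143−117)×10³/(8.314×649) = 26000/5396 = 4.819.
k_S/k_T = (2.31×10^12/1.87×10^13)·exp(4.819) = 0.1235 × 123.8 = 15.3.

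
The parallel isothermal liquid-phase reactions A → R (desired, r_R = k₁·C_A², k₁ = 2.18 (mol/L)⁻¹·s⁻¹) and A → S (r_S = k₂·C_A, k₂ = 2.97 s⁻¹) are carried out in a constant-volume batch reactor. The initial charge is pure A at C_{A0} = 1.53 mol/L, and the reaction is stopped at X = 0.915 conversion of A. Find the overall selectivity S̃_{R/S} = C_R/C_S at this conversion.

C_A = C_{A0}(1−X) = 0.1300 mol/L.
Along a PFR/batch, dC_S/dC_A = −r_S/(r_R+r_S) = −k₂/(k₂+k₁·C_A).
Integrating from C_{A0} to C_A: C_S = (2.97/2.18)·ln[(2.97+2.18·1.53)/(2.97+2.18·0.130)] = 1.362·ln(6.305/3.254) = 0.9015 mol/L.
Then C_R = (C_{A0}−C_A) − C_S = 1.400 − 0.9015 = 0.4985 mol/L.
S̃_{R/S} = C_R/C_S = 0.4985/0.9015 = 0.553.

0.553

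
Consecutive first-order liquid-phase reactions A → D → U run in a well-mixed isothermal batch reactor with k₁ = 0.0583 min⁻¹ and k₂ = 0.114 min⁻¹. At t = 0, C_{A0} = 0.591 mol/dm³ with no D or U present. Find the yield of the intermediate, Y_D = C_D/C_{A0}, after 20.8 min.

0.214

Solving the coupled first-order balances gives C_D(t) = [k₁/(k₂−k₁)]·C_{A0}·(e^(−k₁t) − e^(−k₂t)).
e^(−k₁t) = e^(−0.0583×20.8) = e^(−1.213) = 0.2974; e^(−k₂t) = e^(−2.371) = 0.09337.
C_D = 0.0583×0.591/(0.114−0.0583) × (0.2974−0.09337) = 0.6186×0.2040 = 0.1262 mol/dm³.
Y_D = C_D/C_{A0} = 0.1262/0.591 = 0.214.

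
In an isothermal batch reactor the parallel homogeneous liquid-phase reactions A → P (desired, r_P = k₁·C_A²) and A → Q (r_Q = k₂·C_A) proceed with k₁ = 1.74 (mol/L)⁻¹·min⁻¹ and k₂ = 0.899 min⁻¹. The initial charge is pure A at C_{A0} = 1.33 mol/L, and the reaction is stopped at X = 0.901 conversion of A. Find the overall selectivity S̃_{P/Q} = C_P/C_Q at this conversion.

1.22

C_A = C_{A0}(1−X) = 0.1317 mol/L.
Along a PFR/batch, dC_Q/dC_A = −r_Q/(r_P+r_Q) = −k₂/(k₂+k₁·C_A).
Integrating from C_{A0} to C_A: C_Q = (0.899/1.74)·ln[(0.899+1.74·1.33)/(0.899+1.74·0.132)] = 0.5167·ln(3.213/1.128) = 0.5408 mol/L.
Then C_P = (C_{A0}−C_A) − C_Q = 1.198 − 0.5408 = 0.6575 mol/L.
S̃_{P/Q} = C_P/C_Q = 0.6575/0.5408 = 1.22.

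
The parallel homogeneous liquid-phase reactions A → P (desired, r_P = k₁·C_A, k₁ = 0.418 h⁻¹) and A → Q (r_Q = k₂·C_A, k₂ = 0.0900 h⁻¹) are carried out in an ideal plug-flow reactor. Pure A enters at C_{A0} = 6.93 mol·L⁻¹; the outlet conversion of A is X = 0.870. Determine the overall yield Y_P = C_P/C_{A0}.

0.716

C_A = C_{A0}(1−X) = 0.9009 mol·L⁻¹.
Both paths are first order in A, so the instantaneous fraction to P is constant: dC_P/d(−C_A) = k₁/(k₁+k₂) = 0.8228.
C_P = 0.8228·(C_{A0}−C_A) = 0.8228×6.029 = 4.96 mol·L⁻¹.
Y_P = C_P/C_{A0} = 4.961/6.93 = 0.716.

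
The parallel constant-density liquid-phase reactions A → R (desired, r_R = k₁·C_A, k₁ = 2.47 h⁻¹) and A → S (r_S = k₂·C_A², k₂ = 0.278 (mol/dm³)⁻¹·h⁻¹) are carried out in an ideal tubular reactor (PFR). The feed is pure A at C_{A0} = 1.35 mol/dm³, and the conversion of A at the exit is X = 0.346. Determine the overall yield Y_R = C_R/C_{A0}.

0.307

C_A = C_{A0}(1−X) = 0.8829 mol/dm³.
Along a PFR/batch, dC_R/dC_A = −r_R/(r_R+r_S) = −k₁/(k₁+k₂·C_A).
Integrating from C_{A0} to C_A: C_R = (2.47/0.278)·ln[(2.47+0.278·1.35)/(2.47+0.278·0.883)] = 8.885·ln(2.845/2.715) = 0.4150 mol/dm³.
Y_R = C_R/C_{A0} = 0.4150/1.35 = 0.307.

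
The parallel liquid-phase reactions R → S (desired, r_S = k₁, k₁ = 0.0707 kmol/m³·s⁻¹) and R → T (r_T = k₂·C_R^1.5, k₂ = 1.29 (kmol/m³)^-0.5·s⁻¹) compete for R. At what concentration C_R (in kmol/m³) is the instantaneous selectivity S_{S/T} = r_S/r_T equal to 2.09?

0.0883 kmol/m³

S_{S/T} = (k₁/k₂)·C_R^-1.5 ⇒ C_R = (S·k₂/k₁)^(1/(-1.5)).
= (2.09×1.29/0.0707)^(-0.6667) = (38.13)^(-0.6667) = 0.0883 kmol/m³.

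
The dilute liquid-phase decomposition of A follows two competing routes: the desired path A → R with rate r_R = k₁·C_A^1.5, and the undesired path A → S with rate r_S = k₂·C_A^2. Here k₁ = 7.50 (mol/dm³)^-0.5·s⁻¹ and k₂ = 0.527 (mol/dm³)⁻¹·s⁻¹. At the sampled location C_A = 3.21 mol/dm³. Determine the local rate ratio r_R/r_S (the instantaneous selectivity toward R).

7.94

S_{R/S} = r_R/r_S = (k₁·C_A^1.5)/(k₂·C_A^2) = (k₁/k₂)·C_A^-0.5.
= (7.50×3.210^1.5) / (0.527×3.210^2) = 43.13/5.430 = 7.94.
The undesired path is higher order in A, so low C_A (CSTR or dilute feed) favours R.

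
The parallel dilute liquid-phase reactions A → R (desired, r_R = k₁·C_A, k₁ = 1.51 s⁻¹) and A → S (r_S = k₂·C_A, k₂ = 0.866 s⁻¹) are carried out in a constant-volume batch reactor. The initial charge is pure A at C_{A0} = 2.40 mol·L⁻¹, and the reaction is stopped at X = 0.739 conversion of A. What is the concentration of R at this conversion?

1.13 mol·L⁻¹

C_A = C_{A0}(1−X) = 0.6264 mol·L⁻¹.
Both paths are first order in A, so the instantaneous fraction to R is constant: dC_R/d(−C_A) = k₁/(k₁+k₂) = 0.6355.
C_R = 0.6355·(C_{A0}−C_A) = 0.6355×1.774 = 1.13 mol·L⁻¹.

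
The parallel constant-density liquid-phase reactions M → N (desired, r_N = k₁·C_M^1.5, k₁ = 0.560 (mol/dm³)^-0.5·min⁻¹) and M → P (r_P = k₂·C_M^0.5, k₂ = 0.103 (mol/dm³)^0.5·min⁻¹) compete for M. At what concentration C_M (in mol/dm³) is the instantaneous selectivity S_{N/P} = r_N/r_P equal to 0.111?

S_{N/P} = (k₁/k₂)·C_M ⇒ C_M = S·k₂/k₁.
= 0.111×0.103/0.560 = 0.0204 mol/dm³.

0.0204 mol/dm³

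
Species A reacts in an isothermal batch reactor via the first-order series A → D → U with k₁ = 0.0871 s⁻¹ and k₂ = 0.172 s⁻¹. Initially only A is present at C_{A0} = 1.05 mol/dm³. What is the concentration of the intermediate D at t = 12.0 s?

The intermediate concentration in a first-order A→B→C sequence is C_D = k₁C_{A0}(e^(−k₁t) − e^(−k₂t))/(k₂−k₁).
e^(−k₁t) = e^(−0.0871×12.0) = e^(−1.045) = 0.3516; e^(−k₂t) = e^(−2.064) = 0.1269.
C_D = 0.0871×1.05/(0.172−0.0871) × (0.3516−0.1269) = 1.077×0.2247 = 0.2420 mol/dm³.

0.242 mol/dm³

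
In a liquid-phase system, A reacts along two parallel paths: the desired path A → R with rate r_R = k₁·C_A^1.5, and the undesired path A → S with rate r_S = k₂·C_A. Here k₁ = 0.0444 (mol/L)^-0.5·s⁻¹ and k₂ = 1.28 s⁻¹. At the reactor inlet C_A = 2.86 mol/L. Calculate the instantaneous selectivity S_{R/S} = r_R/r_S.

S_{R/S} = r_R/r_S = (k₁·C_A^1.5)/(k₂·C_A) = (k₁/k₂)·C_A^0.5.
= (0.0444×2.860^1.5) / (1.28×2.860) = 0.2147/3.661 = 0.0587.
Since the desired path is higher order in A, keeping C_A high (PFR or concentrated feed) favours R.

0.0587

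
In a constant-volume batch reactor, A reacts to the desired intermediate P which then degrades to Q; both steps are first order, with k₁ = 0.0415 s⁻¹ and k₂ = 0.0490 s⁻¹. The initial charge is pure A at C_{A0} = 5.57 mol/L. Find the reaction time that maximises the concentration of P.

22.2 s

Setting dC_P/dt = 0 gives t_opt = ln(k₂/k₁)/(k₂−k₁).
= ln(0.0490/0.0415)/(0.0490−0.0415) = ln(1.181)/0.007500 = 0.1661/0.007500 = 22.2 s.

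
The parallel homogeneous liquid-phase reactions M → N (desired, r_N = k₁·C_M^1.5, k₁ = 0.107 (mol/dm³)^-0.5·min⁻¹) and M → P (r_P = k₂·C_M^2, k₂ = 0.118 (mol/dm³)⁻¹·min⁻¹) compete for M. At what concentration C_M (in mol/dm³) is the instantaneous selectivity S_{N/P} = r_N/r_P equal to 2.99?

S_{N/P} = (k₁/k₂)·C_M^-0.5 ⇒ C_M = (S·k₂/k₁)^(-2).
= (2.99×0.118/0.107)^(-2) = (3.297)^(-2) = 0.0920 mol/dm³.

0.0920 mol/dm³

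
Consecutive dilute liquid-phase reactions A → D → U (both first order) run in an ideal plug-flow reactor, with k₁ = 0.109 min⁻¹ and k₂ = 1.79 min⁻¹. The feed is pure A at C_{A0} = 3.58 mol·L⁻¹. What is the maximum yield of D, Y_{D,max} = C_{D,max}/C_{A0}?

Evaluating C_D at τ_opt = ln(k₂/k₁)/(k₂−k₁) gives C_{D,max}/C_{A0} = (k₁/k₂)^[k₂/(k₂−k₁)].
= (0.109/1.79)^(1.79/(1.79−0.109)) = (0.06089)^(1.065) = 0.05079.

0.0508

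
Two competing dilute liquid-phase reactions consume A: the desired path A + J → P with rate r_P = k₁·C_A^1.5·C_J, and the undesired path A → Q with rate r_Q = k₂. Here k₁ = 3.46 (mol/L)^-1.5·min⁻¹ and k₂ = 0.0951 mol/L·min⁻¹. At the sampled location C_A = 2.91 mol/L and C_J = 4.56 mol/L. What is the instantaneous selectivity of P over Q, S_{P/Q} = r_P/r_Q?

S_{P/Q} = r_P/r_Q = (k₁·C_A^1.5·C_J)/(k₂) = (k₁/k₂)·C_A^1.5·C_J.
= (3.46×2.910^1.5×4.560) / (0.0951) = 78.32/0.09510 = 824.

824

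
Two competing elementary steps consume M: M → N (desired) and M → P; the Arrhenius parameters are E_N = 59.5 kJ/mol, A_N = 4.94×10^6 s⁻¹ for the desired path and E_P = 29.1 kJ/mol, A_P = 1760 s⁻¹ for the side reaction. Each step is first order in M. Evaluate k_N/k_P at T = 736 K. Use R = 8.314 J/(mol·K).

19.5

With equal orders, S_{N/P} = k_N/k_P = (A_N/A_P)·exp[(E_P−E_N)/(RT)].
(E_P−E_N)/(RT) = (29.1−59.5)×10³/(8.314×736) = -30400/6119 = -4.968.
k_N/k_P = (4.94×10^6/1760)·exp(-4.968) = 2807 × 0.006957 = 19.5.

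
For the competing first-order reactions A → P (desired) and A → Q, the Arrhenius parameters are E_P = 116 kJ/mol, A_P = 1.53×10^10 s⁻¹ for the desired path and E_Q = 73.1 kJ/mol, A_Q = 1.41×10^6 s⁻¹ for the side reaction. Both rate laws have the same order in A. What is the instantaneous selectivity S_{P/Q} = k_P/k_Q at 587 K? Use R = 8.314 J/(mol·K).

1.65

k_P/k_Q = (A_P/A_Q)·exp[−(E_P−E_Q)/(RT)] = (A_P/A_Q)·exp[(E_Q−E_P)/(RT)].
(E_Q−E_P)/(RT) = (73.1−116)×10³/(8.314×587) = -42900/4880 = -8.790.
k_P/k_Q = (1.53×10^10/1.41×10^6)·exp(-8.790) = 10851 × 1.522×10^-4 = 1.65.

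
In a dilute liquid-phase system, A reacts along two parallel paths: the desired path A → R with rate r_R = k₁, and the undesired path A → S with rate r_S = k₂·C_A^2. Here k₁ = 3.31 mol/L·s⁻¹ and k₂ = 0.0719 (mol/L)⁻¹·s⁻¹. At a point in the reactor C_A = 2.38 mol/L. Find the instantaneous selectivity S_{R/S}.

S_{R/S} = r_R/r_S = (k₁)/(k₂·C_A^2) = (k₁/k₂)·C_A^-2.
= (3.31) / (0.0719×2.380^2) = 3.310/0.4073 = 8.13.

8.13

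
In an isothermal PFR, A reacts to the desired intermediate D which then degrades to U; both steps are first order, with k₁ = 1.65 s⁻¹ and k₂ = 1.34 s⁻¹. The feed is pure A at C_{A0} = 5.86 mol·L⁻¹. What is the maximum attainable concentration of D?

Evaluating C_D at τ_opt = ln(k₂/k₁)/(k₂−k₁) gives C_{D,max}/C_{A0} = (k₁/k₂)^[k₂/(k₂−k₁)].
= (1.65/1.34)^(1.34/(1.34−1.65)) = (1.231)^(-4.323) = 0.4068.
C_{D,max} = 0.4068×5.86 = 2.38 mol·L⁻¹.

2.38 mol·L⁻¹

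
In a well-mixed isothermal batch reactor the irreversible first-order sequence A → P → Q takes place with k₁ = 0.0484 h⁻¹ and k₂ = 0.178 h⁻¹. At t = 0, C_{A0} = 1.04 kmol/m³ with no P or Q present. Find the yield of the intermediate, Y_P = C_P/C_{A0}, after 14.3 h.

0.158

Solving the coupled first-order balances gives C_P(t) = [k₁/(k₂−k₁)]·C_{A0}·(e^(−k₁t) − e^(−k₂t)).
e^(−k₁t) = e^(−0.0484×14.3) = e^(−0.6921) = 0.5005; e^(−k₂t) = e^(−2.545) = 0.07844.
C_P = 0.0484×1.04/(0.178−0.0484) × (0.5005−0.07844) = 0.3884×0.4221 = 0.1639 kmol/m³.
Y_P = C_P/C_{A0} = 0.1639/1.04 = 0.158.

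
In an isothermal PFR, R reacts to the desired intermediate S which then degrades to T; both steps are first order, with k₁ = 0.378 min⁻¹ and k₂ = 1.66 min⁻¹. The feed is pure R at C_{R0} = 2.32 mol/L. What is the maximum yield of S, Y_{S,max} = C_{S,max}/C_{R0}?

0.147

At the optimum, C_{S,max}/C_{R0} = (k₁/k₂)^[k₂/(k₂−k₁)].
= (0.378/1.66)^(1.66/(1.66−0.378)) = (0.2277)^(1.295) = 0.1472.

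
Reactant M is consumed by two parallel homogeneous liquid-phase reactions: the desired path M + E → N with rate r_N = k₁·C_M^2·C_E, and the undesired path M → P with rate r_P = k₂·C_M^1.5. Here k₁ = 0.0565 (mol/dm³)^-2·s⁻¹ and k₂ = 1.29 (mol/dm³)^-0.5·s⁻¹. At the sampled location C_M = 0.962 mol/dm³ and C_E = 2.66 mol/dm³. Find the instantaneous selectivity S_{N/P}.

S_{N/P} = r_N/r_P = (k₁·C_M^2·C_E)/(k₂·C_M^1.5) = (k₁/k₂)·C_M^0.5·C_E.
= (0.0565×0.9620^2×2.660) / (1.29×0.9620^1.5) = 0.1391/1.217 = 0.114.

0.114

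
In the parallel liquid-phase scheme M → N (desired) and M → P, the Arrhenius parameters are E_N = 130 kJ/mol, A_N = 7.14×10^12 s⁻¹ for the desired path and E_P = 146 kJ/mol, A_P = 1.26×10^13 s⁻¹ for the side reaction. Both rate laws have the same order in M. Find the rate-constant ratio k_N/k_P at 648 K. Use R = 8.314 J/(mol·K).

k_N/k_P = (A_N/A_P)·exp[−(E_N−E_P)/(RT)] = (A_N/A_P)·exp[(E_P−E_N)/(RT)].
(E_P−E_N)/(RT) = (146−130)×10³/(8.314×648) = 16000/5387 = 2.970.
k_N/k_P = (7.14×10^12/1.26×10^13)·exp(2.970) = 0.5667 × 19.49 = 11.0.
Since E_N < E_P, lowering the temperature improves selectivity toward N.

11.0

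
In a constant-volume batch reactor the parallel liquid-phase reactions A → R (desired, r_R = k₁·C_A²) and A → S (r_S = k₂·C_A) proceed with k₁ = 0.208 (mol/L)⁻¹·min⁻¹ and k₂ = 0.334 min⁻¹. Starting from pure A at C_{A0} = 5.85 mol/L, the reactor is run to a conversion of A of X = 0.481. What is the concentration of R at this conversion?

C_A = C_{A0}(1−X) = 3.036 mol/L.
Along a PFR/batch, dC_S/dC_A = −r_S/(r_R+r_S) = −k₂/(k₂+k₁·C_A).
Integrating from C_{A0} to C_A: C_S = (0.334/0.208)·ln[(0.334+0.208·5.85)/(0.334+0.208·3.04)] = 1.606·ln(1.551/0.9655) = 0.7609 mol/L.
Then C_R = (C_{A0}−C_A) − C_S = 2.814 − 0.7609 = 2.053 mol/L.

2.05 mol/L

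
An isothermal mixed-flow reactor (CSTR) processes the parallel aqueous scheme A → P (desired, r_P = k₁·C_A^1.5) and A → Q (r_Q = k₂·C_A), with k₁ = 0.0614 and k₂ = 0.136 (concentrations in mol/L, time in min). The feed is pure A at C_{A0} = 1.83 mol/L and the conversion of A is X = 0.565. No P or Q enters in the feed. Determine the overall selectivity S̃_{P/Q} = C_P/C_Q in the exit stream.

Exit C_A = C_{A0}(1−X) = 1.83×0.435 = 0.7961 mol/L.
A CSTR operates uniformly at the exit composition, giving r_P = 0.04361 and r_Q = 0.1083 (each k·C_A^n at C_A = 0.7961).
Overall selectivity = C_P/C_Q = r_Pτ/(r_Qτ) = r_P/r_Q = 0.403.

0.403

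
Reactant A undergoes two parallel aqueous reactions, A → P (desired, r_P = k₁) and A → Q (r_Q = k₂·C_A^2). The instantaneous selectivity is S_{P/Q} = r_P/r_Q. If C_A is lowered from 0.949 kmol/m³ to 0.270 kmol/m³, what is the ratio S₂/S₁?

S_{P/Q} = (k₁/k₂)·C_A^-2, so S₂/S₁ = (C_{A,2}/C_{A,1})^-2.
= (0.270/0.949)^(-2) = (0.2845)^(-2) = 12.4.
Selectivity toward P rises as C_A falls — low-concentration operation is favoured.

12.4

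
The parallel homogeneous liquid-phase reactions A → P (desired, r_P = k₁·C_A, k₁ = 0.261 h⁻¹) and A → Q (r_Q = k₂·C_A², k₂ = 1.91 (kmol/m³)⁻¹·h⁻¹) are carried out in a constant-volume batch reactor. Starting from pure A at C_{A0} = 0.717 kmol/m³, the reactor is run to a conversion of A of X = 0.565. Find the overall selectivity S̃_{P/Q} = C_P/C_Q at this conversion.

0.277

C_A = C_{A0}(1−X) = 0.3119 kmol/m³.
Along a PFR/batch, dC_P/dC_A = −r_P/(r_P+r_Q) = −k₁/(k₁+k₂·C_A).
Integrating from C_{A0} to C_A: C_P = (0.261/1.91)·ln[(0.261+1.91·0.717)/(0.261+1.91·0.312)] = 0.1366·ln(1.630/0.8567) = 0.08794 kmol/m³.
C_Q = (C_{A0}−C_A)−C_P = 0.3172 kmol/m³; S̃_{P/Q} = 0.08794/0.3172 = 0.277.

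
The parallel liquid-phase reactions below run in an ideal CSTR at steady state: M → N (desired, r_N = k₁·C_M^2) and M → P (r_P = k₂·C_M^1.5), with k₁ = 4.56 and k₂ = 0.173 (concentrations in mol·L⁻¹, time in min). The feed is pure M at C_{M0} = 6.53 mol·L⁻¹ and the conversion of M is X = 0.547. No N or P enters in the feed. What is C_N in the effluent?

Exit C_M = C_{M0}(1−X) = 6.53×0.453 = 2.958 mol·L⁻¹.
A CSTR operates uniformly at the exit composition, giving r_N = 39.90 and r_P = 0.8802 (each k·C_M^n at C_M = 2.958).
Fraction of consumed M going to N: r_N/(r_N+r_P) = 0.9784.
C_N = 0.9784·C_{M0}·X = 0.9784×6.53×0.547 = 3.49 mol·L⁻¹.

3.49 mol·L⁻¹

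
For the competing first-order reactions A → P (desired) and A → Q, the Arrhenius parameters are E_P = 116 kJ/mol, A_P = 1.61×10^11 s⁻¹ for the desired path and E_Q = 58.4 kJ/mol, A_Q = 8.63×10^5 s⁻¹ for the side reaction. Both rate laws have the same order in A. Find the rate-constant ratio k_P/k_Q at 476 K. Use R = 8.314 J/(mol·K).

With equal orders, S_{P/Q} = k_P/k_Q = (A_P/A_Q)·exp[(E_Q−E_P)/(RT)].
(E_Q−E_P)/(RT) = (58.4−116)×10³/(8.314×476) = -57600/3957 = -14.55.
k_P/k_Q = (1.61×10^11/8.63×10^5)·exp(-14.55) = 1.866×10^5 × 4.775×10^-7 = 0.0891.

0.0891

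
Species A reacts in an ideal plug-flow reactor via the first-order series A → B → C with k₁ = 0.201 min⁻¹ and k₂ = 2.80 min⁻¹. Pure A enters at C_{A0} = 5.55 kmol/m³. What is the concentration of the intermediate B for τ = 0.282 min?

0.211 kmol/m³

For first-order series with pure A initially, C_B(τ) = k₁C_{A0}/(k₂−k₁)·(e^(−k₁τ) − e^(−k₂τ)).
e^(−k₁τ) = e^(−0.201×0.282) = e^(−0.05668) = 0.9449; e^(−k₂τ) = e^(−0.7896) = 0.4540.
C_B = 0.201×5.55/(2.80−0.201) × (0.9449−0.4540) = 0.4292×0.4909 = 0.2107 kmol/m³.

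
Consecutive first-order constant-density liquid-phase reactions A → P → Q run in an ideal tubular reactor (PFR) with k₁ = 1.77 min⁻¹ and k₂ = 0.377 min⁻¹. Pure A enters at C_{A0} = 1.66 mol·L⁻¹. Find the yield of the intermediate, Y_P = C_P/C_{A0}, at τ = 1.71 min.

0.605

The intermediate concentration in a first-order A→B→C sequence is C_P = k₁C_{A0}(e^(−k₁τ) − e^(−k₂τ))/(k₂−k₁).
e^(−k₁τ) = e^(−1.77×1.71) = e^(−3.027) = 0.04848; e^(−k₂τ) = e^(−0.6447) = 0.5248.
C_P = 1.77×1.66/(0.377−1.77) × (0.04848−0.5248) = (-2.109)×(-0.4764) = 1.005 mol·L⁻¹.
Y_P = C_P/C_{A0} = 1.005/1.66 = 0.605.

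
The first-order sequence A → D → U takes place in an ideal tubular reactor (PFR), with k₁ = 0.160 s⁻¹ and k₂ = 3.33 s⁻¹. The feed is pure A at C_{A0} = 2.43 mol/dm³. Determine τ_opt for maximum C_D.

0.958 s

The intermediate peaks when r₁ = r₂, i.e. k₁e^(−k₁τ) = k₂e^(−k₂τ), giving τ_opt = ln(k₂/k₁)/(k₂−k₁).
= ln(3.33/0.160)/(3.33−0.160) = ln(20.81)/3.170 = 3.036/3.170 = 0.958 s.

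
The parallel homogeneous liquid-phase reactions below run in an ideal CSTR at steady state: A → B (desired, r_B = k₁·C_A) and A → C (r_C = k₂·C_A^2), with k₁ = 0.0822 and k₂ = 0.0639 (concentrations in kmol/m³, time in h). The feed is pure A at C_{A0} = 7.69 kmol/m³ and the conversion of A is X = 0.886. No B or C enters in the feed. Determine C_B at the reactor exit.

4.05 kmol/m³

Exit C_A = C_{A0}(1−X) = 7.69×0.114 = 0.8767 kmol/m³.
A CSTR operates uniformly at the exit composition, giving r_B = 0.07206 and r_C = 0.04911 (each k·C_A^n at C_A = 0.8767).
Fraction of consumed A going to B: r_B/(r_B+r_C) = 0.5947.
C_B = 0.5947·C_{A0}·X = 0.5947×7.69×0.886 = 4.05 kmol/m³.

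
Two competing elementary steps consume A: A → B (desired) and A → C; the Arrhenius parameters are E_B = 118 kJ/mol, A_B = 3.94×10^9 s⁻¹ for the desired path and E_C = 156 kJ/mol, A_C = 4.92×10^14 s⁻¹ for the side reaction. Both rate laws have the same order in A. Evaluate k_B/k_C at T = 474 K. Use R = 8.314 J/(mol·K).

With equal orders, S_{B/C} = k_B/k_C = (A_B/A_C)·exp[(E_C−E_B)/(RT)].
(E_C−E_B)/(RT) = (156−118)×10³/(8.314×474) = 38000/3941 = 9.643.
k_B/k_C = (3.94×10^9/4.92×10^14)·exp(9.643) = 8.008×10^-6 × 15408 = 0.123.

0.123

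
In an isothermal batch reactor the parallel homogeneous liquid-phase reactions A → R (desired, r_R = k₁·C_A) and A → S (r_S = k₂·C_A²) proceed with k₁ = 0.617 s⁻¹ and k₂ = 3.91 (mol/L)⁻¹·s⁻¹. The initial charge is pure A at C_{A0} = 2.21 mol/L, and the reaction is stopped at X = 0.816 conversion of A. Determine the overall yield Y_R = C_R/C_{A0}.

C_A = C_{A0}(1−X) = 0.4066 mol/L.
Along a PFR/batch, dC_R/dC_A = −r_R/(r_R+r_S) = −k₁/(k₁+k₂·C_A).
Integrating from C_{A0} to C_A: C_R = (0.617/3.91)·ln[(0.617+3.91·2.21)/(0.617+3.91·0.407)] = 0.1578·ln(9.258/2.207) = 0.2263 mol/L.
Y_R = C_R/C_{A0} = 0.2263/2.21 = 0.102.

0.102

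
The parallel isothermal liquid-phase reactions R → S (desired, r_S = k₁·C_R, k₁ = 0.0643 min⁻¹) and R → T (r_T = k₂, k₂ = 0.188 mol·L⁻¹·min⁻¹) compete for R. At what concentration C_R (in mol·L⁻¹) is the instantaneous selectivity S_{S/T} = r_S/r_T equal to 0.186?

S_{S/T} = (k₁/k₂)·C_R ⇒ C_R = S·k₂/k₁.
= 0.186×0.188/0.0643 = 0.544 mol·L⁻¹.

0.544 mol·L⁻¹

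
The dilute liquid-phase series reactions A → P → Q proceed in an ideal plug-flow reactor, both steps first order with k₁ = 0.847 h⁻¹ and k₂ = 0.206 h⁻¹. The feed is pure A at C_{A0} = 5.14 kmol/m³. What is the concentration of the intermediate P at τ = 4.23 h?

The intermediate concentration in a first-order A→B→C sequence is C_P = k₁C_{A0}(e^(−k₁τ) − e^(−k₂τ))/(k₂−k₁).
e^(−k₁τ) = e^(−0.847×4.23) = e^(−3.583) = 0.02780; e^(−k₂τ) = e^(−0.8714) = 0.4184.
C_P = 0.847×5.14/(0.206−0.847) × (0.02780−0.4184) = (-6.792)×(-0.3906) = 2.653 kmol/m³.

2.65 kmol/m³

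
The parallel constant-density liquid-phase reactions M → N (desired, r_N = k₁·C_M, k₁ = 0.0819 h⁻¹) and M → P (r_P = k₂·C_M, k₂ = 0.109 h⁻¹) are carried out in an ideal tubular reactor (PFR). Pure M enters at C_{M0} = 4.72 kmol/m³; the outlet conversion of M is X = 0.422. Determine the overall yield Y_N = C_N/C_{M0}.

0.181

C_M = C_{M0}(1−X) = 2.728 kmol/m³.
Both paths are first order in M, so the instantaneous fraction to N is constant: dC_N/d(−C_M) = k₁/(k₁+k₂) = 0.4290.
C_N = 0.4290·(C_{M0}−C_M) = 0.4290×1.992 = 0.855 kmol/m³.
Y_N = C_N/C_{M0} = 0.8545/4.72 = 0.181.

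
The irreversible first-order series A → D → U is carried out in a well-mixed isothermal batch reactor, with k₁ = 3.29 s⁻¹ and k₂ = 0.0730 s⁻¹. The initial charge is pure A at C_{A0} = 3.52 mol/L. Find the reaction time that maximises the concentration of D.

1.18 s

For first-order series the maximum of C_D occurs at t_opt = ln(k₂/k₁)/(k₂−k₁).
= ln(0.0730/3.29)/(0.0730−3.29) = ln(0.02219)/-3.217 = -3.808/-3.217 = 1.18 s.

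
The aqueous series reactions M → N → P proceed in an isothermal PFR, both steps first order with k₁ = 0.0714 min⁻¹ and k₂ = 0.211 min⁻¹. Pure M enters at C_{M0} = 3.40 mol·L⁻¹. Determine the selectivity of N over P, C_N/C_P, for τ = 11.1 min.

0.500

For first-order series with pure M initially, C_N(τ) = k₁C_{M0}/(k₂−k₁)·(e^(−k₁τ) − e^(−k₂τ)).
e^(−k₁τ) = e^(−0.0714×11.1) = e^(−0.7925) = 0.4527; e^(−k₂τ) = e^(−2.342) = 0.09613.
C_N = 0.0714×3.40/(0.211−0.0714) × (0.4527−0.09613) = 1.739×0.3566 = 0.6201 mol·L⁻¹.
C_M = C_{M0}e^(−k₁τ) = 1.539 mol·L⁻¹, so C_P = C_{M0}−C_M−C_N = 1.241 mol·L⁻¹; C_N/C_P = 0.500.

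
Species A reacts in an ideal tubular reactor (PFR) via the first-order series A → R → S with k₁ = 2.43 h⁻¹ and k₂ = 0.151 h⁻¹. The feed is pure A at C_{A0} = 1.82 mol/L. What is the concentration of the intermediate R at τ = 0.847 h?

For first-order series with pure A initially, C_R(τ) = k₁C_{A0}/(k₂−k₁)·(e^(−k₁τ) − e^(−k₂τ)).
e^(−k₁τ) = e^(−2.43×0.847) = e^(−2.058) = 0.1277; e^(−k₂τ) = e^(−0.1279) = 0.8799.
C_R = 2.43×1.82/(0.151−2.43) × (0.1277−0.8799) = (-1.941)×(-0.7523) = 1.460 mol/L.

1.46 mol/L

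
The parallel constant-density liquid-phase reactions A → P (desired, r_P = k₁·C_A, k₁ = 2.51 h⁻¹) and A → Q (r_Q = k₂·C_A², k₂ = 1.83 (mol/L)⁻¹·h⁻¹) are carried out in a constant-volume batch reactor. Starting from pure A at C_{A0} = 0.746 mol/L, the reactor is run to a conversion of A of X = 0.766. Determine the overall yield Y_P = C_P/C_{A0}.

C_A = C_{A0}(1−X) = 0.1746 mol/L.
Along a PFR/batch, dC_P/dC_A = −r_P/(r_P+r_Q) = −k₁/(k₁+k₂·C_A).
Integrating from C_{A0} to C_A: C_P = (2.51/1.83)·ln[(2.51+1.83·0.746)/(2.51+1.83·0.175)] = 1.372·ln(3.875/2.829) = 0.4314 mol/L.
Y_P = C_P/C_{A0} = 0.4314/0.746 = 0.578.

0.578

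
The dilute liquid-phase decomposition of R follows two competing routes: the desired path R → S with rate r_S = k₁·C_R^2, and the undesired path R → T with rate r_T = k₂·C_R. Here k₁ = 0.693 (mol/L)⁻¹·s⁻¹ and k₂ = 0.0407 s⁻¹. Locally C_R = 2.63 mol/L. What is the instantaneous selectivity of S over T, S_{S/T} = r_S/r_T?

44.8

S_{S/T} = r_S/r_T = (k₁·C_R^2)/(k₂·C_R) = (k₁/k₂)·C_R.
= (0.693×2.630^2) / (0.0407×2.630) = 4.793/0.1070 = 44.8.
Since the desired path is higher order in R, keeping C_R high (PFR or concentrated feed) favours S.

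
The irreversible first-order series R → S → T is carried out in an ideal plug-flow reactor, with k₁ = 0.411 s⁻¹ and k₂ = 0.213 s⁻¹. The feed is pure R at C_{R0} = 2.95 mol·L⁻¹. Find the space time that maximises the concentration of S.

Setting dC_S/dτ = 0 gives τ_opt = ln(k₂/k₁)/(k₂−k₁).
= ln(0.213/0.411)/(0.213−0.411) = ln(0.5182)/-0.1980 = -0.6573/-0.1980 = 3.32 s.

3.32 s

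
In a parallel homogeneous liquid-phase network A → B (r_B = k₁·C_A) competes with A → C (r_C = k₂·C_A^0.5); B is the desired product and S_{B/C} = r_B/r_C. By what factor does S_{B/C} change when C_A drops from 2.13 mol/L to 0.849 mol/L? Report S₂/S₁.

S_{B/C} = (k₁/k₂)·C_A^0.5, so S₂/S₁ = (C_{A,2}/C_{A,1})^0.5.
= (0.849/2.13)^0.5 = (0.3986)^0.5 = 0.631.

0.631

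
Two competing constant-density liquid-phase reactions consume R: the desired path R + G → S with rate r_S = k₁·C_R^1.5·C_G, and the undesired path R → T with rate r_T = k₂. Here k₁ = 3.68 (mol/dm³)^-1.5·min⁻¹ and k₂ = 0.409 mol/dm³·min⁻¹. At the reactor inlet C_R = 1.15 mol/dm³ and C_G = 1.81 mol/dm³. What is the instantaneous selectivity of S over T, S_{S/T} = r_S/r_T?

20.1

S_{S/T} = r_S/r_T = (k₁·C_R^1.5·C_G)/(k₂) = (k₁/k₂)·C_R^1.5·C_G.
= (3.68×1.150^1.5×1.810) / (0.409) = 8.214/0.4090 = 20.1.
Since the desired path is higher order in R, keeping C_R high (PFR or concentrated feed) favours S.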